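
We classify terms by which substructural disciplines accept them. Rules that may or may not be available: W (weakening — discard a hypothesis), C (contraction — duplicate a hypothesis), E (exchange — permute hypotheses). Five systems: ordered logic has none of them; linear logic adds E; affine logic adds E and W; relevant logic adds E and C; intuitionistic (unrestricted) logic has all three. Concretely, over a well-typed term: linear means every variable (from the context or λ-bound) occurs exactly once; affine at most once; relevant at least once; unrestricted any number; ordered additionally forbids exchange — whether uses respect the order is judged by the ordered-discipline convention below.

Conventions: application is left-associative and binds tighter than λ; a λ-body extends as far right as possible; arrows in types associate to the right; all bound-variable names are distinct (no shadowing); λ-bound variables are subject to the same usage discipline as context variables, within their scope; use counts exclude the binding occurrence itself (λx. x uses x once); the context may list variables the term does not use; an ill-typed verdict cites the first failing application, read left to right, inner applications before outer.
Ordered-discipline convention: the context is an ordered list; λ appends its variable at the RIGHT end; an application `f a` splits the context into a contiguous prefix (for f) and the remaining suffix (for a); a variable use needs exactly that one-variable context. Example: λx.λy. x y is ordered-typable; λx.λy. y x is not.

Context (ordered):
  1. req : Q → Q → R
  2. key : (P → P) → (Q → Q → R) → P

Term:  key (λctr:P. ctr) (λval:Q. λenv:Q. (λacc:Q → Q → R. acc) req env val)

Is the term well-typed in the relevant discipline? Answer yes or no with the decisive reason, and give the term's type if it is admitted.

yes — req, key, ctr, val, env, acc: all used, weakening unneeded; term : P
variable uses: req ×1, key ×1, ctr (bound) ×1, val (bound) ×1, env (bound) ×1, acc (bound) ×1
uses in reading order: key, ctr, acc, req, env, val
typing: well-typed at P
per-discipline verdicts: ordered ✗ · linear ✓ · affine ✓ · relevant ✓ · unrestricted ✓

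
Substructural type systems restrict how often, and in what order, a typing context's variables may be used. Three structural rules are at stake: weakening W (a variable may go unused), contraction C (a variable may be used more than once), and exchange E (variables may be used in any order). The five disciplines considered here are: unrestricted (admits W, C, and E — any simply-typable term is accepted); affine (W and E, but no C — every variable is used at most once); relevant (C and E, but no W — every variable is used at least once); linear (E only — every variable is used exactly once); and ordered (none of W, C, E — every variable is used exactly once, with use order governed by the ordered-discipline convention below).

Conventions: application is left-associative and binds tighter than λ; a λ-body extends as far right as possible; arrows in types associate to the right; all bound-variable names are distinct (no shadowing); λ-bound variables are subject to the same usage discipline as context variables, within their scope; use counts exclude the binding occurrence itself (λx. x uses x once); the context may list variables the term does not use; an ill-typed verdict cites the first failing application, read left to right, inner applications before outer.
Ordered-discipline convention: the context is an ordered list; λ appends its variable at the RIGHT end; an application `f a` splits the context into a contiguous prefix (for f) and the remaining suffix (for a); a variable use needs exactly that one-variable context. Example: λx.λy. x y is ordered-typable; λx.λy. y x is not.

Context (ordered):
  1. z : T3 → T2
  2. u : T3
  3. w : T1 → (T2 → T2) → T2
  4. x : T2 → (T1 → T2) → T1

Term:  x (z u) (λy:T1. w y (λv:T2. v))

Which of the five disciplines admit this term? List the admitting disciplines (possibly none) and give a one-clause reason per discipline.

admitting disciplines: linear, affine, relevant, unrestricted
counts: z: 1, u: 1, w: 1, x: 1, y (bound): 1, v (bound): 1
order of uses: x, z, u, w, y, v
typing: ✓ — T1
ordered: ✗, no contiguous prefix/suffix split fits x, z, u, w, y, v
linear: ✓, single use per variable (z, u, w, x, y, v)
affine: ✓, no duplicate uses among z, u, w, x, y, v
relevant: ✓, at least one use each (z, u, w, x, y, v)
unrestricted: ✓, type-checks (T1) and nothing is barred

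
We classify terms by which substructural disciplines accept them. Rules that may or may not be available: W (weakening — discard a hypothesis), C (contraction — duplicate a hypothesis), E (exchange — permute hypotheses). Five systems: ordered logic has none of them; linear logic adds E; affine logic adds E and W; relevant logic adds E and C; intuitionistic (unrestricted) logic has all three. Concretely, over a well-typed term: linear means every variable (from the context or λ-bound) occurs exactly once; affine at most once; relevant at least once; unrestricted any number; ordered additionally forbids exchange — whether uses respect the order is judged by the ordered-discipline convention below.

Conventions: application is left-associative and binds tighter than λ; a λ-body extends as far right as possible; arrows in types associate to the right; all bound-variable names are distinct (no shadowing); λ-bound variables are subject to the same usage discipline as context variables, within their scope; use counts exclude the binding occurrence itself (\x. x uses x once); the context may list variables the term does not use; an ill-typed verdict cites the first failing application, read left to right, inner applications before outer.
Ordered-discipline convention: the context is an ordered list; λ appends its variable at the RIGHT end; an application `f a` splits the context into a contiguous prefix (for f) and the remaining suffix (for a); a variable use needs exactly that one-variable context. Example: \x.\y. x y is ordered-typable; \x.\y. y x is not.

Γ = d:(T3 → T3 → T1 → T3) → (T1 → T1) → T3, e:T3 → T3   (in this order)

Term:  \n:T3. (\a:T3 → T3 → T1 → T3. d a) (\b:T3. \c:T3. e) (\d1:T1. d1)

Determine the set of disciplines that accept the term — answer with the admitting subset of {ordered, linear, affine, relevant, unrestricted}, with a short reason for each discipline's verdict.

admitted by: none
counts: d: 1; e: 1; n (λ-bound): 0; a (λ-bound): 1; b (λ-bound): 0; c (λ-bound): 0; d1 (λ-bound): 1
left-to-right use order: d, a, e, d1
typing: ill-typed: argument of type T3 → T3 → T3 → T3 where T3 → T3 → T1 → T3 is required
ordered: ✗, fails simple typing
linear: ✗, a type mismatch blocks all five
affine: ✗, the type mismatch rejects it
relevant: ✗, not simply typable
unrestricted: ✗, fails simple typing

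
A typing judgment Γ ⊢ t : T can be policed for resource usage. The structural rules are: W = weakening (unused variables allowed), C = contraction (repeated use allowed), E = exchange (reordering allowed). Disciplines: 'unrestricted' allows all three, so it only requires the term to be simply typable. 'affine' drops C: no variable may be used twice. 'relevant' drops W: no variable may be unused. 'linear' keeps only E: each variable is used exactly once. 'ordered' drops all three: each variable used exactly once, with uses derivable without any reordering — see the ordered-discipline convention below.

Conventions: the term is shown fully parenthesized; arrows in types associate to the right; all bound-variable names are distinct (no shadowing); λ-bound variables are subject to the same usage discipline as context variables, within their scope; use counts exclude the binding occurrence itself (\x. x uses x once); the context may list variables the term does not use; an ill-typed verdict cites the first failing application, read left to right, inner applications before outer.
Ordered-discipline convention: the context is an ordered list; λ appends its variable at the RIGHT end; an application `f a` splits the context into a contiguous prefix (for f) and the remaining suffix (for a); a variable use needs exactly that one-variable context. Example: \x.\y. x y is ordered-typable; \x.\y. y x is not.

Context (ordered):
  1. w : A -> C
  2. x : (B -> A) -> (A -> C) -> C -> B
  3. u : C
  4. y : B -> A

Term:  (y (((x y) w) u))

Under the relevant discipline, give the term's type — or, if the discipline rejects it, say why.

term : A
counts: w=1; x=1; u=1; y=2
uses in reading order: y, x, y, w, u
typing: well-typed at A
all disciplines: ordered ✗, linear ✗, affine ✗, relevant ✓, unrestricted ✓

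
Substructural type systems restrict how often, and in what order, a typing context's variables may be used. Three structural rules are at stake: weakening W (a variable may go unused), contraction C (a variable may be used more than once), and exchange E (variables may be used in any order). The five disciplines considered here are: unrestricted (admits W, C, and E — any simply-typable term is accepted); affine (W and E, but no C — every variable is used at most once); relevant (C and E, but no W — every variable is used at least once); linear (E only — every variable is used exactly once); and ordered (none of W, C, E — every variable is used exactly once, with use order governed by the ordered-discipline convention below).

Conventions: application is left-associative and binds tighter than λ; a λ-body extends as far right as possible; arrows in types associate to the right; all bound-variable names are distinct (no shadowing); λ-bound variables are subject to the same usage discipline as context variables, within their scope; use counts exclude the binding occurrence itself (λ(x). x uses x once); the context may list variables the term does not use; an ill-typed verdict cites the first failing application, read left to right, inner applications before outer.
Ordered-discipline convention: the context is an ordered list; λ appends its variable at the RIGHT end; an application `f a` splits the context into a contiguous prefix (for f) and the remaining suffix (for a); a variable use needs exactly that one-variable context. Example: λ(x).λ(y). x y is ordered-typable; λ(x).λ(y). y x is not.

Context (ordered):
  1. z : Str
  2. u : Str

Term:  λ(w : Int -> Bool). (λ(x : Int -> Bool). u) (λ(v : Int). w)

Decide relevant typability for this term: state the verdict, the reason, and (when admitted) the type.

no — fails simple typing
use counts: z: 0×; u: 1×; w (λ-bound): 1×; x (λ-bound): 0×; v (λ-bound): 0×
use order (left to right): u, w
typing: ill-typed: an argument Int -> Int -> Bool mismatches the expected Int -> Bool
across the five disciplines: ordered ✗; linear ✗; affine ✗; relevant ✗; unrestricted ✗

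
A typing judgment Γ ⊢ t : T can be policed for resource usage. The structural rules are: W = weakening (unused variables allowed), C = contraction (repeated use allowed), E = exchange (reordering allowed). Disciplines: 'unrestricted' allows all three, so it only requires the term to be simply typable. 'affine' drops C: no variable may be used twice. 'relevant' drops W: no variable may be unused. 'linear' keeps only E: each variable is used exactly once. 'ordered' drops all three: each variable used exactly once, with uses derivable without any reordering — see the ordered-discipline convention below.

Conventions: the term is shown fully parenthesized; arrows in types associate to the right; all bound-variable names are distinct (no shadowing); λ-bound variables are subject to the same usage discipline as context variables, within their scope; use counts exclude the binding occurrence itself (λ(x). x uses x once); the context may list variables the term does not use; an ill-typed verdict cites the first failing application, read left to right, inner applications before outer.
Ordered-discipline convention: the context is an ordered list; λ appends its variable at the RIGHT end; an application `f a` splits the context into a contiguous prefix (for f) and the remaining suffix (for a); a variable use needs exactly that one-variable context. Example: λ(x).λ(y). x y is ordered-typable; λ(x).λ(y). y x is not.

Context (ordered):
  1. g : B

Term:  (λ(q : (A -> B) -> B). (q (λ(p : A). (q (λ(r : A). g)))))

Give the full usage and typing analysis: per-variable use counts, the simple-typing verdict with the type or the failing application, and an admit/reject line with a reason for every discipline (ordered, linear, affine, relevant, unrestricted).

usage: g: 1; q (bound): 2; p (bound): 0; r (bound): 0
use order (left to right): q, q, g
typing: well-typed at ((A -> B) -> B) -> B
ordered: ✗ — repeated use of q ×2; p, r left unused
linear: ✗ — repeated use of q ×2; p, r left unused
affine: ✗ — repeated use of q ×2
relevant: ✗ — p, r left unused
unrestricted: ✓ — simply typable at ((A -> B) -> B) -> B; W, C, E all held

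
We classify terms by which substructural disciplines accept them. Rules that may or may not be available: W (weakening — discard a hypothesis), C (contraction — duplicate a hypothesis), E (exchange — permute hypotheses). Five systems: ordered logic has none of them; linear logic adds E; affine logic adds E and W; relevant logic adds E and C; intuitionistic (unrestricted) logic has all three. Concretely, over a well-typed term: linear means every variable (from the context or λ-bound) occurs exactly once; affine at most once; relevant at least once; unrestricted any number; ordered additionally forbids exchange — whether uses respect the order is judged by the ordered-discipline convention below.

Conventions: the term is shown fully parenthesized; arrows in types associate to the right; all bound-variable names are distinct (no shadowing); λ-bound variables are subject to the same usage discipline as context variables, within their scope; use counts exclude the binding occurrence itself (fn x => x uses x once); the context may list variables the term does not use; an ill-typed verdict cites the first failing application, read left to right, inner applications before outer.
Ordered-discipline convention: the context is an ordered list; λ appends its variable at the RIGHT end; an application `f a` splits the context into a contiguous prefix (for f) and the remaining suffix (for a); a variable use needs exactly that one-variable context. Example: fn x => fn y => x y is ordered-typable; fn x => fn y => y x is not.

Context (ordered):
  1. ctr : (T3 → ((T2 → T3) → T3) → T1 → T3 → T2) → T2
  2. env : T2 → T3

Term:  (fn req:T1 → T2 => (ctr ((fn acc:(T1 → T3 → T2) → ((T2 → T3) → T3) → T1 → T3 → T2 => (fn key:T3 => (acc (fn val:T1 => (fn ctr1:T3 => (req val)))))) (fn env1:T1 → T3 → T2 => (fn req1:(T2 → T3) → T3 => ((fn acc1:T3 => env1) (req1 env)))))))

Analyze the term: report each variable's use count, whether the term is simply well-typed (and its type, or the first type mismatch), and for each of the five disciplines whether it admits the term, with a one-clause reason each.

use counts: ctr=1; env=1; req [bound]=1; acc [bound]=1; key [bound]=0; val [bound]=1; ctr1 [bound]=0; env1 [bound]=1; req1 [bound]=1; acc1 [bound]=0
left-to-right use order: ctr, acc, req, val, env1, req1, env
typing: ✓ — (T1 → T2) → T2
ordered: ✗ — needs weakening: key, ctr1, acc1 unused
linear: ✗ — needs weakening: key, ctr1, acc1 unused
affine: ✓ — no duplicate uses among ctr, env, req, acc, key, val, ctr1, env1, req1, acc1
relevant: ✗ — needs weakening: key, ctr1, acc1 unused
unrestricted: ✓ — typability at (T1 → T2) → T2 is all that's needed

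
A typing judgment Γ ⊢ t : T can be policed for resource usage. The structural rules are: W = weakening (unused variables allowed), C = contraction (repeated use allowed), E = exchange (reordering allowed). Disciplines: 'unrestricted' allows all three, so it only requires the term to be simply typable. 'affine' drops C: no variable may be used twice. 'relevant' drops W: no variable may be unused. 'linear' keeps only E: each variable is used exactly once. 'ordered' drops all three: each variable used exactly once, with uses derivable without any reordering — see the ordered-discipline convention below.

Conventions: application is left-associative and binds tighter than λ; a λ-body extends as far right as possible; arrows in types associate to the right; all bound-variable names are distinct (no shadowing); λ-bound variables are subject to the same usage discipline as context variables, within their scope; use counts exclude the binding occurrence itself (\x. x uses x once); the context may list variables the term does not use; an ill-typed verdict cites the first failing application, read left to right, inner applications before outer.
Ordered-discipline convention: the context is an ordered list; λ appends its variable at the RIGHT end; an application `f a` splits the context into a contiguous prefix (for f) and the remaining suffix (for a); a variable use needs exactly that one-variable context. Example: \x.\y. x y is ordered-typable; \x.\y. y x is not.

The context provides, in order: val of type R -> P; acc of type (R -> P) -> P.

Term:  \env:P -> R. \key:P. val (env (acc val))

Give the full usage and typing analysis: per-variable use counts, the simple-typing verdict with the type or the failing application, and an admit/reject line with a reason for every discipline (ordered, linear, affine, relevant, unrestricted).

counts: val=2, acc=1, env [bound]=1, key [bound]=0
uses in reading order: val, env, acc, val
typing: well-typed at (P -> R) -> P -> P
ordered ✗ (repeated use of val ×2; unused: key — weakening required)
linear ✗ (repeated use of val ×2; unused: key — weakening required)
affine ✗ (repeated use of val ×2)
relevant ✗ (unused: key — weakening required)
unrestricted ✓ (typability at (P -> R) -> P -> P is all that's needed)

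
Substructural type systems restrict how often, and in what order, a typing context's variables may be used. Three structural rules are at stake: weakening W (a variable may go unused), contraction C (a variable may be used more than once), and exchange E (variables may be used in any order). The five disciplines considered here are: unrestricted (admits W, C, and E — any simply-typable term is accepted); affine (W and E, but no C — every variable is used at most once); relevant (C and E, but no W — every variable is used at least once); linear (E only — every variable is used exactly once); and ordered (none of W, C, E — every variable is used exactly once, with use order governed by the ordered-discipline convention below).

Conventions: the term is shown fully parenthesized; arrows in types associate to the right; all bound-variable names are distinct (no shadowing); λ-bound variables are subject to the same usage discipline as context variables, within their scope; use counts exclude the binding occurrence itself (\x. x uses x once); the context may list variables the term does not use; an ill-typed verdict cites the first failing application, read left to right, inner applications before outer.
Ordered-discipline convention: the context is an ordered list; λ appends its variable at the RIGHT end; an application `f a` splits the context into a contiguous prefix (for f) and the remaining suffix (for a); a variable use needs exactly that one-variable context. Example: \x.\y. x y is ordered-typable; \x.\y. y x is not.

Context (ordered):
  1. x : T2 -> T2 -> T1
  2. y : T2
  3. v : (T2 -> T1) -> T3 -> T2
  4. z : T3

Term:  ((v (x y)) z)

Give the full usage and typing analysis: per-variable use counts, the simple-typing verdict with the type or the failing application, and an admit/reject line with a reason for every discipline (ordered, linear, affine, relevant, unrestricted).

counts: x ×1, y ×1, v ×1, z ×1
uses in reading order: v, x, y, z
typing: ✓ — T2
ordered: ✗, needs exchange: uses follow v, x, y, z
linear: ✓, single use per variable (x, y, v, z)
affine: ✓, x, y, v, z: no repeats, contraction unneeded
relevant: ✓, x, y, v, z: all used, weakening unneeded
unrestricted: ✓, simply typable at T2; W, C, E all held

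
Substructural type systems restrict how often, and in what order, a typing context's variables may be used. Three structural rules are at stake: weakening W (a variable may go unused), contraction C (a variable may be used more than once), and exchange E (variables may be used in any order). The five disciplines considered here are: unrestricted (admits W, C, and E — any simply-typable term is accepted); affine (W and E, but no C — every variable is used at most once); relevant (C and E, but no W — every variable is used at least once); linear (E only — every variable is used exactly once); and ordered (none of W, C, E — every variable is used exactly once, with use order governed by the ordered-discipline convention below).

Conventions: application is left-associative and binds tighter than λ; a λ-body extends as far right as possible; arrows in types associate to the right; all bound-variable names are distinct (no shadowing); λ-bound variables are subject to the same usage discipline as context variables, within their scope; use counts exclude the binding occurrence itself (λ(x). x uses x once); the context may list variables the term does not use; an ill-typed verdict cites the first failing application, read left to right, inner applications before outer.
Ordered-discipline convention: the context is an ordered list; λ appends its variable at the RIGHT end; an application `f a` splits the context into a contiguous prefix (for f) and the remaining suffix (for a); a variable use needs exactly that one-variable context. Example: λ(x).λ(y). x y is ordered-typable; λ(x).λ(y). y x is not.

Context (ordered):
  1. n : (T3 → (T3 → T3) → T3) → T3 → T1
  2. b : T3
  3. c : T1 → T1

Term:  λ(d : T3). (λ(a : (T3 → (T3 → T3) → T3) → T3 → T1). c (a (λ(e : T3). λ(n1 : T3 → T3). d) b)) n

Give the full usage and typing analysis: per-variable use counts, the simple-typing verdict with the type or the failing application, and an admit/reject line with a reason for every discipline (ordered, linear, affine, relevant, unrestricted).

variable uses: n=1, b=1, c=1, d (bound)=1, a (bound)=1, e (bound)=0, n1 (bound)=0
use order (left to right): c, a, d, b, n
typing: well-typed — term : T3 → T1
ordered ✗ (needs weakening: e, n1 unused)
linear ✗ (needs weakening: e, n1 unused)
affine ✓ (none of n, b, c, d, a, e, n1 used more than once)
relevant ✗ (needs weakening: e, n1 unused)
unrestricted ✓ (well-typed at T3 → T1; no restrictions here)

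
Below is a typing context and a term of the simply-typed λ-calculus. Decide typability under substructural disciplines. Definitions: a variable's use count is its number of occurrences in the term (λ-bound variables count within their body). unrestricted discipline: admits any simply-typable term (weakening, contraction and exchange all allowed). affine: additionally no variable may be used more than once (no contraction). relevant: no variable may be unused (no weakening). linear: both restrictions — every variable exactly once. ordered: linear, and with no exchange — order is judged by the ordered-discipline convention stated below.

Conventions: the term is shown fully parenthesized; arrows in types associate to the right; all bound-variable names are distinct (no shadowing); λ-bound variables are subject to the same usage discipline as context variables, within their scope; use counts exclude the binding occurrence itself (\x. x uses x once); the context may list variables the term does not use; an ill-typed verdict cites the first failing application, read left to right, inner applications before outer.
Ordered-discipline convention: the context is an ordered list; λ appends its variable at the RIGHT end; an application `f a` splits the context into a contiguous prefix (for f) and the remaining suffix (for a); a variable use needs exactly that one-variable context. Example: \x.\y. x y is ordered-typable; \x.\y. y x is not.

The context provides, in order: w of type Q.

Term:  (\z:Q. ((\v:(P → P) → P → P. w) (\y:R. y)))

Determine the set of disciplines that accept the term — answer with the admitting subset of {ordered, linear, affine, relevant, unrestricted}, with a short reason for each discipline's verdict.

admitted in: none
usage: w: 1×, z (λ-bound): 0×, v (λ-bound): 0×, y (λ-bound): 1×
use order (left to right): w, y
typing: ill-typed: an application expects (P → P) → P → P but receives R → R
ordered: ✗ — fails simple typing
linear: ✗ — a type mismatch blocks all five
affine: ✗ — the type mismatch rejects it
relevant: ✗ — not simply typable
unrestricted: ✗ — fails simple typing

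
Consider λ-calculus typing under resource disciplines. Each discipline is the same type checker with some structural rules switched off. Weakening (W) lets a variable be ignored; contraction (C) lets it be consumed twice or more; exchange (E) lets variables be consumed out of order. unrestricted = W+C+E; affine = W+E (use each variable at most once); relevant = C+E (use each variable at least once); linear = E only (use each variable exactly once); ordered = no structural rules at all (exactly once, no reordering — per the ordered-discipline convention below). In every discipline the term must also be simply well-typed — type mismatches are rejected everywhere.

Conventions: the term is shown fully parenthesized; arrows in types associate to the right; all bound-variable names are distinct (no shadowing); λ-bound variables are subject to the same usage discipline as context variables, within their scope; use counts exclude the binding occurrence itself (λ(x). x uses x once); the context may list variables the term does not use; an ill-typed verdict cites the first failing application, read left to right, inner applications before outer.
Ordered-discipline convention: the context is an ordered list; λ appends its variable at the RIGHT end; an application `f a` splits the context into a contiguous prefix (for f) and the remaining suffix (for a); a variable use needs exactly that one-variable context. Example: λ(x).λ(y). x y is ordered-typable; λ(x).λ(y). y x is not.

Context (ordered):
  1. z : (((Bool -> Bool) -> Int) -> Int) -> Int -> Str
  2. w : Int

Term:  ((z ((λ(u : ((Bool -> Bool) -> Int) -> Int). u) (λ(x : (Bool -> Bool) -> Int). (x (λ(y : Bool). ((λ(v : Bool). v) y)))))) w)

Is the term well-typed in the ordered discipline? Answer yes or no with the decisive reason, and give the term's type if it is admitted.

yes — z, w, u, x, y, v once each; derivable with no W/C/E; term : Str
counts: z ×1; w ×1; u [bound] ×1; x [bound] ×1; y [bound] ×1; v [bound] ×1
uses in reading order: z, u, x, v, y, w
typing: well-typed — term : Str
summary: ordered ✓ | linear ✓ | affine ✓ | relevant ✓ | unrestricted ✓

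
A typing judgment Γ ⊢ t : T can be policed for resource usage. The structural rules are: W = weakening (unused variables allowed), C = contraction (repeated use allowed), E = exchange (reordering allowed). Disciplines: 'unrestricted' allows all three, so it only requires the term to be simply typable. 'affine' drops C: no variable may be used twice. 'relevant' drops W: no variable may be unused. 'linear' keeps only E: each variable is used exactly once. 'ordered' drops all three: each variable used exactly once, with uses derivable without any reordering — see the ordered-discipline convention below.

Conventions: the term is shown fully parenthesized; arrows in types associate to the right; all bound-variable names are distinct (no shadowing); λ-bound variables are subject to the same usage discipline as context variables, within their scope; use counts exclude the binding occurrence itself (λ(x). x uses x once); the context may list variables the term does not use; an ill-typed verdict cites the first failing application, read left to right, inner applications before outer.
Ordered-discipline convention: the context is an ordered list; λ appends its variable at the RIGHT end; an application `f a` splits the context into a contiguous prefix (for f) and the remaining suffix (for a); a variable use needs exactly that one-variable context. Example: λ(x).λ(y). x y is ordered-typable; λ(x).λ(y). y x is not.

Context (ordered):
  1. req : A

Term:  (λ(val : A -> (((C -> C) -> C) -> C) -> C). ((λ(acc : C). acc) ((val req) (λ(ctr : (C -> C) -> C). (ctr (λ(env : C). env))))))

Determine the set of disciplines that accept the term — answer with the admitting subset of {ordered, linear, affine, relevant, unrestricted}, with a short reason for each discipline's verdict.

accepted by: linear, affine, relevant, unrestricted
use counts: req: 1×, val (λ-bound): 1×, acc (λ-bound): 1×, ctr (λ-bound): 1×, env (λ-bound): 1×
left-to-right use order: acc, val, req, ctr, env
typing: well-typed at (A -> (((C -> C) -> C) -> C) -> C) -> C
ordered: ✗, use order acc, val, req, ctr, env needs exchange
linear: ✓, single use per variable (req, val, acc, ctr, env)
affine: ✓, no duplicate uses among req, val, acc, ctr, env
relevant: ✓, at least one use each (req, val, acc, ctr, env)
unrestricted: ✓, type-checks ((A -> (((C -> C) -> C) -> C) -> C) -> C) and nothing is barred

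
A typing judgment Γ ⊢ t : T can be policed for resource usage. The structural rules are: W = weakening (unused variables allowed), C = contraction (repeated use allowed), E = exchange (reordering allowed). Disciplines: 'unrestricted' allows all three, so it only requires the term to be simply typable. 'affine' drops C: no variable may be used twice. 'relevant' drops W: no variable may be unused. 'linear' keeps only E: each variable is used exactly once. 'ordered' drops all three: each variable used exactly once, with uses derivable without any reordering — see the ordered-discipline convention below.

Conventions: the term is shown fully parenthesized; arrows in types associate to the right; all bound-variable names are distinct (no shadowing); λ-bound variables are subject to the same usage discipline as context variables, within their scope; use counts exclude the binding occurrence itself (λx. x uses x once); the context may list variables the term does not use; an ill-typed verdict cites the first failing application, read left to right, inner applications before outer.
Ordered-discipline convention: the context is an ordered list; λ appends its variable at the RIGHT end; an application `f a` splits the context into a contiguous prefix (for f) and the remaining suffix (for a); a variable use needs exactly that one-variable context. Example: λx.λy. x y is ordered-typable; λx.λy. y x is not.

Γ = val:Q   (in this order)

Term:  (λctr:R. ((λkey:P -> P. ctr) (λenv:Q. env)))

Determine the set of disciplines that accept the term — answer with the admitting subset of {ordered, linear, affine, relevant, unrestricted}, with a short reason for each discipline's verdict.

accepted by: none
variable uses: val ×0; ctr [bound] ×1; key [bound] ×0; env [bound] ×1
left-to-right use order: ctr, env
typing: ill-typed: a function awaiting P -> P gets Q -> Q
ordered: ✗ — fails simple typing
linear: ✗ — a type mismatch blocks all five
affine: ✗ — the type mismatch rejects it
relevant: ✗ — not simply typable
unrestricted: ✗ — fails simple typing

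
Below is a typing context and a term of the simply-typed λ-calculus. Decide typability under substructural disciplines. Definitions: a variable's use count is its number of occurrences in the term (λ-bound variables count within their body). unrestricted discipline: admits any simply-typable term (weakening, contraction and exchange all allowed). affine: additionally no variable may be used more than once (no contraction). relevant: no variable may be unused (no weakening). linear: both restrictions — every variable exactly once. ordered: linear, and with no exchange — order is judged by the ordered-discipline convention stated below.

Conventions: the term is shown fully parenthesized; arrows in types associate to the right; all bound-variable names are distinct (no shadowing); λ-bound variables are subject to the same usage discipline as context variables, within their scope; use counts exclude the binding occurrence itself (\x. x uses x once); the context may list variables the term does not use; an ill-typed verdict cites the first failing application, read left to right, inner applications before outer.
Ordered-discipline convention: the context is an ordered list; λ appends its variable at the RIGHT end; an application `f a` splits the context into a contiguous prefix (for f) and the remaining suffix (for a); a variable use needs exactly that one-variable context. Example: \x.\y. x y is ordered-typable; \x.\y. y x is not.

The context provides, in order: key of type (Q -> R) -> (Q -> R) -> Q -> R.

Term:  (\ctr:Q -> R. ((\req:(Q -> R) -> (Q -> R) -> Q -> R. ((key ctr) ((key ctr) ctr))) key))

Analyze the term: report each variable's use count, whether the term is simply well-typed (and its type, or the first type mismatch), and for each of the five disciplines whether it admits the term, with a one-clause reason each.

counts: key=3; ctr (λ-bound)=3; req (λ-bound)=0
uses in reading order: key, ctr, key, ctr, ctr, key
typing: well-typed at (Q -> R) -> Q -> R
ordered: ✗ — uses contraction: key ×3, ctr ×3; needs weakening: req unused
linear: ✗ — uses contraction: key ×3, ctr ×3; needs weakening: req unused
affine: ✗ — uses contraction: key ×3, ctr ×3
relevant: ✗ — needs weakening: req unused
unrestricted: ✓ — well-typed at (Q -> R) -> Q -> R; no restrictions here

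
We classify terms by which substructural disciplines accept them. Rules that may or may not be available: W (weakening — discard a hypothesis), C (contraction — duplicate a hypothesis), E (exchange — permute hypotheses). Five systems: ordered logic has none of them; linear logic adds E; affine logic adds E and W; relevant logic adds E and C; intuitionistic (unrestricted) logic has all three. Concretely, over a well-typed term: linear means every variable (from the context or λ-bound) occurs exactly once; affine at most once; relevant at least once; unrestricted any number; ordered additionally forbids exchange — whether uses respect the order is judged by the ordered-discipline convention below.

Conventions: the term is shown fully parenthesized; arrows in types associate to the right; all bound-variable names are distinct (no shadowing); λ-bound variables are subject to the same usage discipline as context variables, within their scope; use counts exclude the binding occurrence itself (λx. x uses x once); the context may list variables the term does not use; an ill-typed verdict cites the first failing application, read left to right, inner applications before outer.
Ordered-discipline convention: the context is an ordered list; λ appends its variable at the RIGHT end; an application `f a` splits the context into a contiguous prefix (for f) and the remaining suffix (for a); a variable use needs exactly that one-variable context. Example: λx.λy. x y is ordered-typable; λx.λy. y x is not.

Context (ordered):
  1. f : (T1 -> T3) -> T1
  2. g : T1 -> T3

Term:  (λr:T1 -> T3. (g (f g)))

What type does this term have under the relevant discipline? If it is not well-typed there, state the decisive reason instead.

not well-typed under relevant — r left unused
usage: f: 1, g: 2, r (bound): 0
left-to-right use order: g, f, g
typing: the term checks, with type (T1 -> T3) -> T3
per-discipline verdicts: ordered ✗; linear ✗; affine ✗; relevant ✗; unrestricted ✓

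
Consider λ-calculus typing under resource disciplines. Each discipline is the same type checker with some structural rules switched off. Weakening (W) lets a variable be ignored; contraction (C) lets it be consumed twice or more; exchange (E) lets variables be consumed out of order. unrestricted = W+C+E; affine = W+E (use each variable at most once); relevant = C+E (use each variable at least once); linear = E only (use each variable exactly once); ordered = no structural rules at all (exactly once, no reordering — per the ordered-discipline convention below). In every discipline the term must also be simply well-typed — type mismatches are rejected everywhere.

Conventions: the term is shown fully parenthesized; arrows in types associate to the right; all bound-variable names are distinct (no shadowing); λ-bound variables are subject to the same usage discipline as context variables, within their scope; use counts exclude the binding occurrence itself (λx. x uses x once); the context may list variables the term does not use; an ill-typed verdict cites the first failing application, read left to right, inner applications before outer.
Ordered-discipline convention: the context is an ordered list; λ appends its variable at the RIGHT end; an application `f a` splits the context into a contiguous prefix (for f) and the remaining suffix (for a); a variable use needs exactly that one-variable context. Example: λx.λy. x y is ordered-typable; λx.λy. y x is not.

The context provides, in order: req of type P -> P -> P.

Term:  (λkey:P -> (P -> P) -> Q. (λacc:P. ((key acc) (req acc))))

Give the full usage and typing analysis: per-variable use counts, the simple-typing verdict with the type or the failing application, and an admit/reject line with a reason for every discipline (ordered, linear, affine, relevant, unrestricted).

counts: req: 1×, key (bound): 1×, acc (bound): 2×
order of uses: key, acc, req, acc
typing: well-typed — term : (P -> (P -> P) -> Q) -> P -> Q
ordered: ✗, uses contraction: acc ×2
linear: ✗, uses contraction: acc ×2
affine: ✗, uses contraction: acc ×2
relevant: ✓, req, key, acc: all used, weakening unneeded
unrestricted: ✓, simply typable at (P -> (P -> P) -> Q) -> P -> Q; W, C, E all held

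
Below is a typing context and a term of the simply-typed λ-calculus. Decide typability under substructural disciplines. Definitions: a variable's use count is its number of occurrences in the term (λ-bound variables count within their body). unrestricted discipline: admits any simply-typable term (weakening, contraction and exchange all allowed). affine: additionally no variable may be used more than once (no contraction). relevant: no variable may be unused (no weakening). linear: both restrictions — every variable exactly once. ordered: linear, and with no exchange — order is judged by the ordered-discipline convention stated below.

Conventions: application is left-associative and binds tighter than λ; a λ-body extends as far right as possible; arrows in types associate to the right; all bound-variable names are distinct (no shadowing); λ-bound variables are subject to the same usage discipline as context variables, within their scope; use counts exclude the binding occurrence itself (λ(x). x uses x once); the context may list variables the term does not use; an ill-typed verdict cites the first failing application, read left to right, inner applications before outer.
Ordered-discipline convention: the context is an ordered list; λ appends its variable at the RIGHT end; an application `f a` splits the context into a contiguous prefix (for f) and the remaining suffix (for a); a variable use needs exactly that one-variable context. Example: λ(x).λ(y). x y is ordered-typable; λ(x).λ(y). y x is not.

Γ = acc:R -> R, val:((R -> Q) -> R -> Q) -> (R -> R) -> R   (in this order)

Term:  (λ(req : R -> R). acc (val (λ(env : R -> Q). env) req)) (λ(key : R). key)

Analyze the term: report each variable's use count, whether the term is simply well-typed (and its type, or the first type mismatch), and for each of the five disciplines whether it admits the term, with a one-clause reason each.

use counts: acc=1, val=1, req [bound]=1, env [bound]=1, key [bound]=1
uses in reading order: acc, val, env, req, key
typing: well-typed at R
ordered: ✓ — one use each (acc, val, req, env, key); ordered split holds
linear: ✓ — exactly-once usage across acc, val, req, env, key
affine: ✓ — no duplicate uses among acc, val, req, env, key
relevant: ✓ — every one of acc, val, req, env, key appears
unrestricted: ✓ — simply typable at R; W, C, E all held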